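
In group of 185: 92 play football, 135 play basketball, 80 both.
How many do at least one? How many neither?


|A∪B| = 92+135-80 = 147
Neither = 185-147 = 38

At least one: 147; Neither: 38


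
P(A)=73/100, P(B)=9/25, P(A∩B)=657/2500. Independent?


P(A)×P(B) = 657/2500
P(A∩B) = 657/2500
Equal ✓ → Independent

Yes, independent


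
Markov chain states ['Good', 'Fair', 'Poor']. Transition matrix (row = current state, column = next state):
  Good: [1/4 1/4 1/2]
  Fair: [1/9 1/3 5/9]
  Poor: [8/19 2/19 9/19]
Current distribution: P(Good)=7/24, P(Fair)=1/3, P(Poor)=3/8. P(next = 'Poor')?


P(next=Poor) = Σᵢ P(now=i)×P(i→Poor)
= 7/24×1/2 + 1/3×5/9 + 3/8×9/19
= 7/48 + 5/27 + 27/152 = 4175/8208

P = 4175/8208 ≈ 0.5087


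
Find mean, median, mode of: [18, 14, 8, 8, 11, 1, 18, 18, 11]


Sorted: [1, 8, 8, 11, 11, 14, 18, 18, 18]
Mean = 107/9
Median = 11
Freq: {18: 3, 14: 1, 8: 2, 11: 2, 1: 1}
Mode: [18]

Mean=107/9, Median=11, Mode=18


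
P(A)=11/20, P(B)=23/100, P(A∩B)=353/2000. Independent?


P(A)×P(B) = 253/2000
P(A∩B) = 353/2000
Not equal → NOT independent

No, not independent


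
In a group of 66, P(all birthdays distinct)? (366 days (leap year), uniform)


P(all different) = Π(366-i)/366 for i=0..65
= (366/366)×(365/366)×...×(301/366)
= 0.001939

P ≈ 0.0019 ≈ 0.19%


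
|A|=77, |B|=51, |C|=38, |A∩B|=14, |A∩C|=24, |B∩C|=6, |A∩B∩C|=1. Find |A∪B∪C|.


|A∪B∪C| = 77+51+38-14-24-6+1 = 123

|A∪B∪C| = 123


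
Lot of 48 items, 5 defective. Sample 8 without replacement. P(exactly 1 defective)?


Hypergeometric: C(5,1)×C(43,7)/C(48,8)
= 5×32224114/377348994 = 45695/107019

P(X=1) = 45695/107019 ≈ 42.70%


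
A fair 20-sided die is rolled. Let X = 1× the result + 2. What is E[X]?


E[die] = (1+20)/2 = 21/2
E[X] = 1×21/2 + 2 = 25/2

E[X] = 25/2


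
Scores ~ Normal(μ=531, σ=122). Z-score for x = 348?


z = (x - μ)/σ = (348 - 531)/122 = -1.5

z = -1.5


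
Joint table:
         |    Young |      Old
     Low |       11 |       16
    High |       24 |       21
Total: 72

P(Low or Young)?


P(Low∨Young) = P(Low) + P(Young) - P(Low∧Young)
= (27 + 35 - 11)/72 = 51/72 = 17/24

P = 17/24 ≈ 70.83%


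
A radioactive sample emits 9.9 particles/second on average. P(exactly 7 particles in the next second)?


Poisson(λ=9.9): P(X=7) = e^(-λ)×λ^k/k!
= e^(-9.9) × 9.9^7 / 7!
≈ 5.017468206e-05 × 9320653.47907 / 5040 ≈ 0.092790

P(X=7) ≈ 0.092790 ≈ 9.28%


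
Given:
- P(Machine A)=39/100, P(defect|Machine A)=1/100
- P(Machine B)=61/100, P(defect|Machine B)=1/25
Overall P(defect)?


P(B) = Σ P(B|Aᵢ)×P(Aᵢ)
  1/100×39/100 = 39/10000
  1/25×61/100 = 61/2500
Sum = 283/10000

P(defect) = 283/10000 ≈ 2.83%


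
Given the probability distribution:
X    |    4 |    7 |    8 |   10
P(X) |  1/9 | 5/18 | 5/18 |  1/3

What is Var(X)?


E[X] = 143/18
E[X²] = 133/2
Var(X) = E[X²] - (E[X])² = 133/2 - 20449/324 = 1097/324

Var(X) = 1097/324 ≈ 3.3858


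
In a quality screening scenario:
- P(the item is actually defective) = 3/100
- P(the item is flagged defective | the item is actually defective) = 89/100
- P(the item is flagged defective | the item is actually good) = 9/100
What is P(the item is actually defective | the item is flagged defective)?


Using Bayes' theorem:
P(A|B) = P(B|A)·P(A) / P(B)

P(the item is flagged defective) = 89/100 × 3/100 + 9/100 × 97/100
= 267/10000 + 873/10000 = 57/500

P(the item is actually defective|the item is flagged defective) = (267/10000) / (57/500) = 89/380

P(the item is actually defective|the item is flagged defective) = 89/380 ≈ 23.42%


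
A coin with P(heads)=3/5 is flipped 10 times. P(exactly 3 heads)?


Binomial: P(X=3) = C(10,3)×p^3×(1-p)^7
= 120 × 27/125 × 128/78125 = 82944/1953125

P(X=3) = 82944/1953125 ≈ 4.25%


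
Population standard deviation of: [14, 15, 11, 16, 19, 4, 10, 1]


Mean = 90/8 = 45/4
  (14-45/4)²=121/16
  (15-45/4)²=225/16
  (11-45/4)²=1/16
  (16-45/4)²=361/16
  (19-45/4)²=961/16
  (4-45/4)²=841/16
  (10-45/4)²=25/16
  (1-45/4)²=1681/16
Σ(x-μ)² = 527/2
σ² = (527/2)/8 = 527/16

σ = √(527/16) ≈ 5.7391


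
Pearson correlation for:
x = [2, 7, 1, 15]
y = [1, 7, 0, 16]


n=4, Σx=25, Σy=24, Σxy=291, Σx²=279, Σy²=306
r = (4×291 - 25×24)/√((4×279 - 25²)(4×306 - 24²))
= 564/√(491×648) = 564/√318168 ≈ 564/564.0638 ≈ 0.9999

r ≈ 0.9999


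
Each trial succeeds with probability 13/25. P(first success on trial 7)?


Geometric: P(X=7) = (1-p)^(k-1)×p = (12/25)^6×13/25 = 38817792/6103515625

P(X=7) = 38817792/6103515625 ≈ 0.64%


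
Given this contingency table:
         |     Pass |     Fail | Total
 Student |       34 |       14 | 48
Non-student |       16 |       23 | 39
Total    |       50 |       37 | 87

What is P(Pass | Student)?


P(Pass | Student) = 34/(34+14) = 34/48 = 17/24

P(Pass|Student) = 17/24 ≈ 70.83%


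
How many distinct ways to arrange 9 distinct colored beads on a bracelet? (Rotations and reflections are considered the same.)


Free circular arrangements: rotations and reflections both identified.
(n-1)!/2 = 8!/2 = 40320/2 = 20160

20160


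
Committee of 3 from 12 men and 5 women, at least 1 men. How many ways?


Count by #men:
  1M,2W: C(12,1)×C(5,2)=120
  2M,1W: C(12,2)×C(5,1)=330
  3M,0W: C(12,3)×C(5,0)=220
Total = 670

670


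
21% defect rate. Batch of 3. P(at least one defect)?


P(all good) = (79/100)^3 = 493039/1000000
P(≥1 defect) = 506961/1000000

P = 506961/1000000 ≈ 50.70%


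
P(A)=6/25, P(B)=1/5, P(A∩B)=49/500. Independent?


P(A)×P(B) = 6/125
P(A∩B) = 49/500
Not equal → NOT independent

No, not independent


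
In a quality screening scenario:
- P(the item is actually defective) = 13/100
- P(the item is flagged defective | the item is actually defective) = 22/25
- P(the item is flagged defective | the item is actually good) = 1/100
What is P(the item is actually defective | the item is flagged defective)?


Using Bayes' theorem:
P(A|B) = P(B|A)·P(A) / P(B)

P(the item is flagged defective) = 22/25 × 13/100 + 1/100 × 87/100
= 143/1250 + 87/10000 = 1231/10000

P(the item is actually defective|the item is flagged defective) = (143/1250) / (1231/10000) = 1144/1231

P(the item is actually defective|the item is flagged defective) = 1144/1231 ≈ 92.93%


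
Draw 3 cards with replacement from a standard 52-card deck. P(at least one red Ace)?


P(not a red Ace) = 50/52 = 25/26
P(none in 3 draws) = (25/26)^3 = 15625/17576
P(≥1 red Ace) = 1 - 15625/17576 = 1951/17576

P = 1951/17576 ≈ 11.10%


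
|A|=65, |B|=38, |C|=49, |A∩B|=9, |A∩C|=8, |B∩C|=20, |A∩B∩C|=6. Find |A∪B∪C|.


|A∪B∪C| = 65+38+49-9-8-20+6 = 121

|A∪B∪C| = 121


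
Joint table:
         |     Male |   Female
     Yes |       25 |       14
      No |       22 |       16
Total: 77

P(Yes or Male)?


P(Yes∨Male) = P(Yes) + P(Male) - P(Yes∧Male)
= (39 + 47 - 25)/77 = 61/77

P = 61/77 ≈ 79.22%


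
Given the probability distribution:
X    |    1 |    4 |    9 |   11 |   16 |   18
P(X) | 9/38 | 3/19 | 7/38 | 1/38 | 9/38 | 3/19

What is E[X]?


E[X] = Σ x·P(X=x)
= (1)×(9/38) + (4)×(3/19) + (9)×(7/38) + (11)×(1/38) + (16)×(9/38) + (18)×(3/19)
= 359/38

E[X] = 359/38


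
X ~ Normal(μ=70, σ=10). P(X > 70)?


z = (70-70)/10 = 0.0
P(X > 70) = 1 - P(Z ≤ 0.0) = 1 - 0.5000 = 0.5000

P(X > 70) ≈ 0.5000


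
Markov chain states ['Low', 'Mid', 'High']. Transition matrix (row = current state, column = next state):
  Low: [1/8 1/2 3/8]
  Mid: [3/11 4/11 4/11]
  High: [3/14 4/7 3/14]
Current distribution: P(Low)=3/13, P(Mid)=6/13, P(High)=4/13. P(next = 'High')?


P(next=High) = Σᵢ P(now=i)×P(i→High)
= 3/13×3/8 + 6/13×4/11 + 4/13×3/14
= 9/104 + 24/143 + 6/91 = 2565/8008

P = 2565/8008 ≈ 0.3203


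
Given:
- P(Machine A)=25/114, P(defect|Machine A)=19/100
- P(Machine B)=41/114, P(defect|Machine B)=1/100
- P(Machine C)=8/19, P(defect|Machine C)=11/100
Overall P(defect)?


P(B) = Σ P(B|Aᵢ)×P(Aᵢ)
  19/100×25/114 = 1/24
  1/100×41/114 = 41/11400
  11/100×8/19 = 22/475
Sum = 87/950

P(defect) = 87/950 ≈ 9.16%


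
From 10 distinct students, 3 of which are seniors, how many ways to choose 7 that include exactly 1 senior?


Choose 1 of the 3 seniors and 6 of the other 7 students:
C(3,1)×C(7,6) = 3×7 = 21

21


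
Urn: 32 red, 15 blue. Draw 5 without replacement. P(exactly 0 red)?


Hypergeometric: C(32,0)×C(15,5)/C(47,5)
= 1×3003/1533939 = 91/46483

P(X=0) = 91/46483 ≈ 0.20%


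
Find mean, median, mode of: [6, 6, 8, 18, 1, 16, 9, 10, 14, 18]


Sorted: [1, 6, 6, 8, 9, 10, 14, 16, 18, 18]
Mean = 106/10 = 53/5
Median = 19/2
Freq: {6: 2, 8: 1, 18: 2, 1: 1, 16: 1, 9: 1, 10: 1, 14: 1}
Mode: [6, 18]

Mean=53/5, Median=19/2, Mode=[6, 18]


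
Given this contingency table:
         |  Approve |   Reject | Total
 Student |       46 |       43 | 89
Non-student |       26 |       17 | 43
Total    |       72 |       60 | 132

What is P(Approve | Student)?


P(Approve | Student) = 46/(46+43) = 46/89

P(Approve|Student) = 46/89 ≈ 51.69%


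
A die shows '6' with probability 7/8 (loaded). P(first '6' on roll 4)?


Geometric: P(X=4) = (1-p)^(k-1)×p = (1/8)^3×7/8 = 7/4096

P(X=4) = 7/4096 ≈ 0.17%


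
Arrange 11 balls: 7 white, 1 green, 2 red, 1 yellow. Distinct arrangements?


11!/(7!×1!×2!×1!) = 3960

3960


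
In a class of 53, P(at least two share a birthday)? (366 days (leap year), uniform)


P(all different) = Π(366-i)/366 for i=0..52
= 0.019079
P(match) = 1 - 0.019079 = 0.980921

P ≈ 0.9809 ≈ 98.09%


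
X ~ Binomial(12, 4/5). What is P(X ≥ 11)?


P(X ≥ 11) = Σ P(X=i) for i=11..12
P(X=11) = 50331648/244140625
P(X=12) = 16777216/244140625
Sum = 67108864/244140625

P(X ≥ 11) = 67108864/244140625 ≈ 27.49%


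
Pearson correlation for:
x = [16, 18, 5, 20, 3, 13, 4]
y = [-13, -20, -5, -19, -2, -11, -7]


n=7, Σx=79, Σy=-77, Σxy=-1150, Σx²=1199, Σy²=1129
r = (7×(-1150) - 79×(-77))/√((7×1199 - 79²)(7×1129 - (-77)²))
= -1967/√(2152×1974) = -1967/√4248048 ≈ -1967/2061.0793 ≈ -0.9544

r ≈ -0.9544


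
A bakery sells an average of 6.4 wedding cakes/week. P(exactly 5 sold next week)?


Poisson(λ=6.4): P(X=5) = e^(-λ)×λ^k/k!
= e^(-6.4) × 6.4^5 / 5!
≈ 0.001661557273 × 10737.41824 / 120 ≈ 0.148674

P(X=5) ≈ 0.148674 ≈ 14.87%


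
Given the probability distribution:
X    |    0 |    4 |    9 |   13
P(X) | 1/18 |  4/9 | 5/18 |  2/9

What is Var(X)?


E[X] = 43/6
E[X²] = 403/6
Var(X) = E[X²] - (E[X])² = 403/6 - 1849/36 = 569/36

Var(X) = 569/36 ≈ 15.8056


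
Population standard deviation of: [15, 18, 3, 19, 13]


Mean = 68/5
  (15-68/5)²=49/25
  (18-68/5)²=484/25
  (3-68/5)²=2809/25
  (19-68/5)²=729/25
  (13-68/5)²=9/25
Σ(x-μ)² = 816/5
σ² = (816/5)/5 = 816/25

σ = √(816/25) ≈ 5.7131


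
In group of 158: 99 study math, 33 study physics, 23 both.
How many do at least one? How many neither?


|A∪B| = 99+33-23 = 109
Neither = 158-109 = 49

At least one: 109; Neither: 49


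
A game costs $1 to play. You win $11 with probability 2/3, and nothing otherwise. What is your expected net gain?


E[gain] = (11-1)×2/3 + (-1)×1/3
= 20/3 - 1/3 = 19/3

Expected net gain = $19/3 ≈ $6.33


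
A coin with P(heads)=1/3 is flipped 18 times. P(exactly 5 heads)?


Binomial: P(X=5) = C(18,5)×p^5×(1-p)^13
= 8568 × 1/243 × 8192/1594323 = 7798784/43046721

P(X=5) = 7798784/43046721 ≈ 18.12%


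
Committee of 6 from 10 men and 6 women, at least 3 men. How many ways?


Count by #men:
  3M,3W: C(10,3)×C(6,3)=2400
  4M,2W: C(10,4)×C(6,2)=3150
  5M,1W: C(10,5)×C(6,1)=1512
  6M,0W: C(10,6)×C(6,0)=210
Total = 7272

7272


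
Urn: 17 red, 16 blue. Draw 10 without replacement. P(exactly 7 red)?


Hypergeometric: C(17,7)×C(16,3)/C(33,10)
= 19448×560/92561040 = 952/8091

P(X=7) = 952/8091 ≈ 11.77%


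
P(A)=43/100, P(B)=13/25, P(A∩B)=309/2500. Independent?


P(A)×P(B) = 559/2500
P(A∩B) = 309/2500
Not equal → NOT independent

No, not independent


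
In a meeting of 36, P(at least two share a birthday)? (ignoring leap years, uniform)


P(all different) = Π(365-i)/365 for i=0..35
= 0.167818
P(match) = 1 - 0.167818 = 0.832182

P ≈ 0.8322 ≈ 83.22%


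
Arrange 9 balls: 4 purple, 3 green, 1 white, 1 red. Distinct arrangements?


9!/(4!×3!×1!×1!) = 2520

2520


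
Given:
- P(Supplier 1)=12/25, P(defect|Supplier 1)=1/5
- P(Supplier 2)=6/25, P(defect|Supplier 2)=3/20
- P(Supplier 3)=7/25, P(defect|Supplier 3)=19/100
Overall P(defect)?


P(B) = Σ P(B|Aᵢ)×P(Aᵢ)
  1/5×12/25 = 12/125
  3/20×6/25 = 9/250
  19/100×7/25 = 133/2500
Sum = 463/2500

P(defect) = 463/2500 ≈ 18.52%


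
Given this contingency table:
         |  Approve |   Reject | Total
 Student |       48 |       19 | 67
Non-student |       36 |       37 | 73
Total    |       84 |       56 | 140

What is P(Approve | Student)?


P(Approve | Student) = 48/(48+19) = 48/67

P(Approve|Student) = 48/67 ≈ 71.64%


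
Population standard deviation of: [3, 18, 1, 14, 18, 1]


Mean = 55/6
  (3-55/6)²=1369/36
  (18-55/6)²=2809/36
  (1-55/6)²=2401/36
  (14-55/6)²=841/36
  (18-55/6)²=2809/36
  (1-55/6)²=2401/36
Σ(x-μ)² = 2105/6
σ² = (2105/6)/6 = 2105/36

σ = √(2105/36) ≈ 7.6467


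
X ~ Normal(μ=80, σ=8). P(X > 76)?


z = (76-80)/8 = -0.5
P(X > 76) = 1 - P(Z ≤ -0.5) = 1 - 0.3085 = 0.6915

P(X > 76) ≈ 0.6915


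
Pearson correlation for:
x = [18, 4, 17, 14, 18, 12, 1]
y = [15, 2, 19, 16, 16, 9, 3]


n=7, Σx=84, Σy=80, Σxy=1224, Σx²=1294, Σy²=1192
r = (7×1224 - 84×80)/√((7×1294 - 84²)(7×1192 - 80²))
= 1848/√(2002×1944) = 1848/√3891888 ≈ 1848/1972.7869 ≈ 0.9367

r ≈ 0.9367


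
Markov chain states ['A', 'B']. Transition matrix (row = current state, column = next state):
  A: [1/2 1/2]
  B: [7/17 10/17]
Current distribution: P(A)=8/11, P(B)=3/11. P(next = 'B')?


P(next=B) = Σᵢ P(now=i)×P(i→B)
= 8/11×1/2 + 3/11×10/17
= 4/11 + 30/187 = 98/187

P = 98/187 ≈ 0.5241


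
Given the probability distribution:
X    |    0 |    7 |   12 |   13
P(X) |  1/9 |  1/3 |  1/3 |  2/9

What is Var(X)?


E[X] = 83/9
E[X²] = 917/9
Var(X) = E[X²] - (E[X])² = 917/9 - 6889/81 = 1364/81

Var(X) = 1364/81 ≈ 16.8395


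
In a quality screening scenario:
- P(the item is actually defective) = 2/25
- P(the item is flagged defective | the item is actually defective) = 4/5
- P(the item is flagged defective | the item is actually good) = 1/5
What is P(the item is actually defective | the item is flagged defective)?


Using Bayes' theorem:
P(A|B) = P(B|A)·P(A) / P(B)

P(the item is flagged defective) = 4/5 × 2/25 + 1/5 × 23/25
= 8/125 + 23/125 = 31/125

P(the item is actually defective|the item is flagged defective) = (8/125) / (31/125) = 8/31

P(the item is actually defective|the item is flagged defective) = 8/31 ≈ 25.81%


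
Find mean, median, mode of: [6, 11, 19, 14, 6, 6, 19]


Sorted: [6, 6, 6, 11, 14, 19, 19]
Mean = 81/7
Median = 11
Freq: {6: 3, 11: 1, 19: 2, 14: 1}
Mode: [6]

Mean=81/7, Median=11, Mode=6


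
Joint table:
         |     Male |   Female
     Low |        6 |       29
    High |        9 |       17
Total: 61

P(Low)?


P(Low) = (6+29)/61 = 35/61

P(Low) = 35/61 ≈ 57.38%


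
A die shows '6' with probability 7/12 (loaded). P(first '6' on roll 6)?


Geometric: P(X=6) = (1-p)^(k-1)×p = (5/12)^5×7/12 = 21875/2985984

P(X=6) = 21875/2985984 ≈ 0.73%


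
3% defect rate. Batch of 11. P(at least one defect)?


P(all good) = (97/100)^11 = 7153014030880804126753/10000000000000000000000
P(≥1 defect) = 2846985969119195873247/10000000000000000000000

P = 2846985969119195873247/10000000000000000000000 ≈ 28.47%


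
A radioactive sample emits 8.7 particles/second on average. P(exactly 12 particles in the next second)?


Poisson(λ=8.7): P(X=12) = e^(-λ)×λ^k/k!
= e^(-8.7) × 8.7^12 / 12!
≈ 0.000166585811 × 188031682201 / 479001600 ≈ 0.065393

P(X=12) ≈ 0.065393 ≈ 6.54%


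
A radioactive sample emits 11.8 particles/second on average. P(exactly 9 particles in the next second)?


Poisson(λ=11.8): P(X=9) = e^(-λ)×λ^k/k!
= e^(-11.8) × 11.8^9 / 9!
≈ 7.504557915e-06 × 4435453859.15 / 362880 ≈ 0.091728

P(X=9) ≈ 0.091728 ≈ 9.17%


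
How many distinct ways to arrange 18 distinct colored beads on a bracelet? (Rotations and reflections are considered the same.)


Free circular arrangements: rotations and reflections both identified.
(n-1)!/2 = 17!/2 = 355687428096000/2 = 177843714048000

177843714048000


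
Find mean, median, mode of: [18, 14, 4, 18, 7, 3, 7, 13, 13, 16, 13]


Sorted: [3, 4, 7, 7, 13, 13, 13, 14, 16, 18, 18]
Mean = 126/11
Median = 13
Freq: {18: 2, 14: 1, 4: 1, 7: 2, 3: 1, 13: 3, 16: 1}
Mode: [13]

Mean=126/11, Median=13, Mode=13


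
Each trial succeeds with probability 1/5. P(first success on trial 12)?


Geometric: P(X=12) = (1-p)^(k-1)×p = (4/5)^11×1/5 = 4194304/244140625

P(X=12) = 4194304/244140625 ≈ 1.72%


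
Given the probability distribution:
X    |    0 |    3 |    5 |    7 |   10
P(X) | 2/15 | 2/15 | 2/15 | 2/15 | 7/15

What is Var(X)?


E[X] = 20/3
E[X²] = 866/15
Var(X) = E[X²] - (E[X])² = 866/15 - 400/9 = 598/45

Var(X) = 598/45 ≈ 13.2889


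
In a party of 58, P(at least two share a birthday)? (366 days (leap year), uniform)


P(all different) = Π(366-i)/366 for i=0..57
= 0.008451
P(match) = 1 - 0.008451 = 0.991549

P ≈ 0.9915 ≈ 99.15%


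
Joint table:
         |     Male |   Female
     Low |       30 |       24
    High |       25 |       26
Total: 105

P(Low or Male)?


P(Low∨Male) = P(Low) + P(Male) - P(Low∧Male)
= (54 + 55 - 30)/105 = 79/105

P = 79/105 ≈ 75.24%


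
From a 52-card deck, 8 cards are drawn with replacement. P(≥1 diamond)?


P(not a diamond) = 39/52 = 3/4
P(none in 8 draws) = (3/4)^8 = 6561/65536
P(≥1 diamond) = 1 - 6561/65536 = 58975/65536

P = 58975/65536 ≈ 89.99%


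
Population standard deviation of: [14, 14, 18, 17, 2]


Mean = 65/5 = 13
  (14-13)²=1
  (14-13)²=1
  (18-13)²=25
  (17-13)²=16
  (2-13)²=121
Σ(x-μ)² = 164
σ² = 164/5

σ = √(164/5) ≈ 5.7271


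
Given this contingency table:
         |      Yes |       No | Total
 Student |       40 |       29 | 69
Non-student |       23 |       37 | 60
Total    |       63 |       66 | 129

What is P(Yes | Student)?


P(Yes | Student) = 40/(40+29) = 40/69

P(Yes|Student) = 40/69 ≈ 57.97%


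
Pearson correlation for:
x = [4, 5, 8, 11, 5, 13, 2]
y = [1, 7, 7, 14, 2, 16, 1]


n=7, Σx=48, Σy=48, Σxy=469, Σx²=424, Σy²=556
r = (7×469 - 48×48)/√((7×424 - 48²)(7×556 - 48²))
= 979/√(664×1588) = 979/√1054432 ≈ 979/1026.8554 ≈ 0.9534

r ≈ 0.9534


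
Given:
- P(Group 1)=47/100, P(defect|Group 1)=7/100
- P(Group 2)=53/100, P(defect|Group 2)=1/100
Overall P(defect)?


P(B) = Σ P(B|Aᵢ)×P(Aᵢ)
  7/100×47/100 = 329/10000
  1/100×53/100 = 53/10000
Sum = 191/5000

P(defect) = 191/5000 ≈ 3.82%


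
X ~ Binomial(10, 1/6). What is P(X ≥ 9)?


P(X ≥ 9) = Σ P(X=i) for i=9..10
P(X=9) = 25/30233088
P(X=10) = 1/60466176
Sum = 17/20155392

P(X ≥ 9) = 17/20155392 ≈ 0.00%


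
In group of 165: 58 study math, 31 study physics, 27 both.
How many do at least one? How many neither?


|A∪B| = 58+31-27 = 62
Neither = 165-62 = 103

At least one: 62; Neither: 103


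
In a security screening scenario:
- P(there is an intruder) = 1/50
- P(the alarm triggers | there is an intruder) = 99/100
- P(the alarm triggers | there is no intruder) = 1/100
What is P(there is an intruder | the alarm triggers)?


Using Bayes' theorem:
P(A|B) = P(B|A)·P(A) / P(B)

P(the alarm triggers) = 99/100 × 1/50 + 1/100 × 49/50
= 99/5000 + 49/5000 = 37/1250

P(there is an intruder|the alarm triggers) = (99/5000) / (37/1250) = 99/148

P(there is an intruder|the alarm triggers) = 99/148 ≈ 66.89%


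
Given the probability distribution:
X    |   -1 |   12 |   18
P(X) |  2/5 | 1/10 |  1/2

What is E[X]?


E[X] = Σ x·P(X=x)
= (-1)×(2/5) + (12)×(1/10) + (18)×(1/2)
= 49/5

E[X] = 49/5


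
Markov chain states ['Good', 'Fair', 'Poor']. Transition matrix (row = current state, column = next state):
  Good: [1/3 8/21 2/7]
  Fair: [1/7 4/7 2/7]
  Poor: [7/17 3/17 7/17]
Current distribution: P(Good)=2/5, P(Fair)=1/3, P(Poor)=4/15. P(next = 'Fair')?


P(next=Fair) = Σᵢ P(now=i)×P(i→Fair)
= 2/5×8/21 + 1/3×4/7 + 4/15×3/17
= 16/105 + 4/21 + 4/85 = 232/595

P = 232/595 ≈ 0.3899


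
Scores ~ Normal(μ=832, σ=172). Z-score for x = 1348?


z = (x - μ)/σ = (1348 - 832)/172 = 3.0

z = 3.0


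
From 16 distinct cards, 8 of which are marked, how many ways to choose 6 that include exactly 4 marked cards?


Choose 4 of the 8 marked cards and 2 of the other 8 cards:
C(8,4)×C(8,2) = 70×28 = 1960

1960


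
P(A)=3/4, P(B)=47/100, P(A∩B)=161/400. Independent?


P(A)×P(B) = 141/400
P(A∩B) = 161/400
Not equal → NOT independent

No, not independent


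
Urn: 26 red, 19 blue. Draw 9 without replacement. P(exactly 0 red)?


Hypergeometric: C(26,0)×C(19,9)/C(45,9)
= 1×92378/886163135 = 34/326155

P(X=0) = 34/326155 ≈ 0.01%


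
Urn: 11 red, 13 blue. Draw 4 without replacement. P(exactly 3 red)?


Hypergeometric: C(11,3)×C(13,1)/C(24,4)
= 165×13/10626 = 65/322

P(X=3) = 65/322 ≈ 20.19%


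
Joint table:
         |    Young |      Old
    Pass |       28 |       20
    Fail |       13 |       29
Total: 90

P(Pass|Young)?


P(Pass|Young) = 28/(28+13) = 28/41

P = 28/41 ≈ 68.29%


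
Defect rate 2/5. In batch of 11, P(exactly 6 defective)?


Binomial: P(X=6) = C(11,6)×p^6×(1-p)^5
= 462 × 64/15625 × 243/3125 = 7185024/48828125

P(X=6) = 7185024/48828125 ≈ 14.71%


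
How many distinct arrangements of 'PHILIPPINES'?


Letters: 11, freq: {'P': 3, 'H': 1, 'I': 3, 'L': 1, 'N': 1, 'E': 1, 'S': 1}
11!/(3!×1!×3!×1!×1!×1!×1!) = 39916800/36 = 1108800

1108800


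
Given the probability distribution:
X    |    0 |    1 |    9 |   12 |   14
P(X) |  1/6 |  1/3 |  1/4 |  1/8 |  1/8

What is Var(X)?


E[X] = 35/6
E[X²] = 757/12
Var(X) = E[X²] - (E[X])² = 757/12 - 1225/36 = 523/18

Var(X) = 523/18 ≈ 29.0556


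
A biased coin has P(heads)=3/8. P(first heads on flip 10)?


Geometric: P(X=10) = (1-p)^(k-1)×p = (5/8)^9×3/8 = 5859375/1073741824

P(X=10) = 5859375/1073741824 ≈ 0.55%


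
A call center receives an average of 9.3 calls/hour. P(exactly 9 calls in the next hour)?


Poisson(λ=9.3): P(X=9) = e^(-λ)×λ^k/k!
= e^(-9.3) × 9.3^9 / 9!
≈ 9.142423148e-05 × 520411082.988 / 362880 ≈ 0.131113

P(X=9) ≈ 0.131113 ≈ 13.11%


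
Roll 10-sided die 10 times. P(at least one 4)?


P(no 4)^10 = (9/10)^10 = 3486784401/10000000000
P(≥1) = 1 - 3486784401/10000000000 = 6513215599/10000000000

P = 6513215599/10000000000 ≈ 65.13%


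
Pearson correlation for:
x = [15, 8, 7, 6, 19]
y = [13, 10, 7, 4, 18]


n=5, Σx=55, Σy=52, Σxy=690, Σx²=735, Σy²=658
r = (5×690 - 55×52)/√((5×735 - 55²)(5×658 - 52²))
= 590/√(650×586) = 590/√380900 ≈ 590/617.1710 ≈ 0.9560

r ≈ 0.9560


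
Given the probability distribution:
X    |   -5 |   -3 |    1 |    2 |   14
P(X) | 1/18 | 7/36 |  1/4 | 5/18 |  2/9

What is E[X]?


E[X] = Σ x·P(X=x)
= (-5)×(1/18) + (-3)×(7/36) + (1)×(1/4) + (2)×(5/18) + (14)×(2/9)
= 55/18

E[X] = 55/18


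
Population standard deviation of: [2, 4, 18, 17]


Mean = 41/4
  (2-41/4)²=1089/16
  (4-41/4)²=625/16
  (18-41/4)²=961/16
  (17-41/4)²=729/16
Σ(x-μ)² = 851/4
σ² = (851/4)/4 = 851/16

σ = √(851/16) ≈ 7.2930


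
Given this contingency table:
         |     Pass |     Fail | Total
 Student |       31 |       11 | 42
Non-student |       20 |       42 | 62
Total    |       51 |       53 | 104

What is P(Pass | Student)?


P(Pass | Student) = 31/(31+11) = 31/42

P(Pass|Student) = 31/42 ≈ 73.81%


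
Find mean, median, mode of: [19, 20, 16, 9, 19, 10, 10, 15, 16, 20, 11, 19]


Sorted: [9, 10, 10, 11, 15, 16, 16, 19, 19, 19, 20, 20]
Mean = 184/12 = 46/3
Median = 16
Freq: {19: 3, 20: 2, 16: 2, 9: 1, 10: 2, 15: 1, 11: 1}
Mode: [19]

Mean=46/3, Median=16, Mode=19


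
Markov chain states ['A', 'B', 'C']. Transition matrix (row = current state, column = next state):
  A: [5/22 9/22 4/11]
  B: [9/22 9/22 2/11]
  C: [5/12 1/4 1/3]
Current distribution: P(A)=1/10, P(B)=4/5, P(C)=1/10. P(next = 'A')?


P(next=A) = Σᵢ P(now=i)×P(i→A)
= 1/10×5/22 + 4/5×9/22 + 1/10×5/12
= 1/44 + 18/55 + 1/24 = 47/120

P = 47/120 ≈ 0.3917


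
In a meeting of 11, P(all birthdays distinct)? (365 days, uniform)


P(all different) = Π(365-i)/365 for i=0..10
= (365/365)×(364/365)×...×(355/365)
= 0.858859

P ≈ 0.8589 ≈ 85.89%


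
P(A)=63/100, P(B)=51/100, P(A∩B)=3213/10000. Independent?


P(A)×P(B) = 3213/10000
P(A∩B) = 3213/10000
Equal ✓ → Independent

Yes, independent


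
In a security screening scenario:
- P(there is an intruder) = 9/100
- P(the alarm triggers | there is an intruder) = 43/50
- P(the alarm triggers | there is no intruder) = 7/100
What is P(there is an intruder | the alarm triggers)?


Using Bayes' theorem:
P(A|B) = P(B|A)·P(A) / P(B)

P(the alarm triggers) = 43/50 × 9/100 + 7/100 × 91/100
= 387/5000 + 637/10000 = 1411/10000

P(there is an intruder|the alarm triggers) = (387/5000) / (1411/10000) = 774/1411

P(there is an intruder|the alarm triggers) = 774/1411 ≈ 54.85%


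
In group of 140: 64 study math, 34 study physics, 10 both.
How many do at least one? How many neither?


|A∪B| = 64+34-10 = 88
Neither = 140-88 = 52

At least one: 88; Neither: 52


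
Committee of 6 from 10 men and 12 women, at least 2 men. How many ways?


Count by #men:
  2M,4W: C(10,2)×C(12,4)=22275
  3M,3W: C(10,3)×C(12,3)=26400
  4M,2W: C(10,4)×C(12,2)=13860
  5M,1W: C(10,5)×C(12,1)=3024
  6M,0W: C(10,6)×C(12,0)=210
Total = 65769

65769


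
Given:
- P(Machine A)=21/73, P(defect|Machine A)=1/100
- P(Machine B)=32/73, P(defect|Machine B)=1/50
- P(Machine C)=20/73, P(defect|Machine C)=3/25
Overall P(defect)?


P(B) = Σ P(B|Aᵢ)×P(Aᵢ)
  1/100×21/73 = 21/7300
  1/50×32/73 = 16/1825
  3/25×20/73 = 12/365
Sum = 13/292

P(defect) = 13/292 ≈ 4.45%


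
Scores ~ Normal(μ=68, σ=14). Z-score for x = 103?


z = (x - μ)/σ = (103 - 68)/14 = 2.5

z = 2.5


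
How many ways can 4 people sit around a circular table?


Circular arrangements of 4 distinct objects: fix one position to break rotational symmetry.
(n-1)! = 3! = 6

6


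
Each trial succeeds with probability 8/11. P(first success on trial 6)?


Geometric: P(X=6) = (1-p)^(k-1)×p = (3/11)^5×8/11 = 1944/1771561

P(X=6) = 1944/1771561 ≈ 0.11%


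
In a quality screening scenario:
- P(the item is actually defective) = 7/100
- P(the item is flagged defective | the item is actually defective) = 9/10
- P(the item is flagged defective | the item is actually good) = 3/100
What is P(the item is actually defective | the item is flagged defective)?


Using Bayes' theorem:
P(A|B) = P(B|A)·P(A) / P(B)

P(the item is flagged defective) = 9/10 × 7/100 + 3/100 × 93/100
= 63/1000 + 279/10000 = 909/10000

P(the item is actually defective|the item is flagged defective) = (63/1000) / (909/10000) = 70/101

P(the item is actually defective|the item is flagged defective) = 70/101 ≈ 69.31%


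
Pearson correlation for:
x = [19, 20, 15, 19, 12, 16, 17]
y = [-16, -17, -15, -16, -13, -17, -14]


n=7, Σx=118, Σy=-108, Σxy=-1839, Σx²=2036, Σy²=1680
r = (7×(-1839) - 118×(-108))/√((7×2036 - 118²)(7×1680 - (-108)²))
= -129/√(328×96) = -129/√31488 ≈ -129/177.4486 ≈ -0.7270

r ≈ -0.7270


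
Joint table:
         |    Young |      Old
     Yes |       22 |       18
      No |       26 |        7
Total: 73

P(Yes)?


P(Yes) = (22+18)/73 = 40/73

P(Yes) = 40/73 ≈ 54.79%


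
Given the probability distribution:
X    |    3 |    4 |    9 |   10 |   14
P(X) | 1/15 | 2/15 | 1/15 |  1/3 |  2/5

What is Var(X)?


E[X] = 154/15
E[X²] = 1798/15
Var(X) = E[X²] - (E[X])² = 1798/15 - 23716/225 = 3254/225

Var(X) = 3254/225 ≈ 14.4622


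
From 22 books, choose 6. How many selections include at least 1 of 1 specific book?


Complement: C(22,6) - C(21,6) = 74613 - 54264 = 20349

20349


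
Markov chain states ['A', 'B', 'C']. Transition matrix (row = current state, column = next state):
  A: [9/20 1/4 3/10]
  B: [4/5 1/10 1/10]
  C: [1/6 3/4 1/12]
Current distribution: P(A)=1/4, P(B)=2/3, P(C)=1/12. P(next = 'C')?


P(next=C) = Σᵢ P(now=i)×P(i→C)
= 1/4×3/10 + 2/3×1/10 + 1/12×1/12
= 3/40 + 1/15 + 1/144 = 107/720

P = 107/720 ≈ 0.1486


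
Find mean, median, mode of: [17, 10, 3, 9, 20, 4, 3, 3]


Sorted: [3, 3, 3, 4, 9, 10, 17, 20]
Mean = 69/8
Median = 13/2
Freq: {17: 1, 10: 1, 3: 3, 9: 1, 20: 1, 4: 1}
Mode: [3]

Mean=69/8, Median=13/2, Mode=3


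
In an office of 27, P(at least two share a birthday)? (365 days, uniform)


P(all different) = Π(365-i)/365 for i=0..26
= 0.373141
P(match) = 1 - 0.373141 = 0.626859

P ≈ 0.6269 ≈ 62.69%


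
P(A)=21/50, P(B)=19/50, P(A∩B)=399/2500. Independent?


P(A)×P(B) = 399/2500
P(A∩B) = 399/2500
Equal ✓ → Independent

Yes, independent


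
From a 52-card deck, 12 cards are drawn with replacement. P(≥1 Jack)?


P(not a Jack) = 48/52 = 12/13
P(none in 12 draws) = (12/13)^12 = 8916100448256/23298085122481
P(≥1 Jack) = 1 - 8916100448256/23298085122481 = 14381984674225/23298085122481

P = 14381984674225/23298085122481 ≈ 61.73%


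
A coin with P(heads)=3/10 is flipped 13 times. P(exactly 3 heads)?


Binomial: P(X=3) = C(13,3)×p^3×(1-p)^10
= 286 × 27/1000 × 282475249/10000000000 = 1090636936389/5000000000000

P(X=3) = 1090636936389/5000000000000 ≈ 21.81%


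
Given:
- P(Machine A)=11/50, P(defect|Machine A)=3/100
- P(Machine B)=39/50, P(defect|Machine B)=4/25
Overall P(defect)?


P(B) = Σ P(B|Aᵢ)×P(Aᵢ)
  3/100×11/50 = 33/5000
  4/25×39/50 = 78/625
Sum = 657/5000

P(defect) = 657/5000 ≈ 13.14%


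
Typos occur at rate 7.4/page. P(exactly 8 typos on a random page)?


Poisson(λ=7.4): P(X=8) = e^(-λ)×λ^k/k!
= e^(-7.4) × 7.4^8 / 8!
≈ 0.0006112527611 × 8991947.40204 / 40320 ≈ 0.136318

P(X=8) ≈ 0.136318 ≈ 13.63%


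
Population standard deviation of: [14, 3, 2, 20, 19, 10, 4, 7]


Mean = 79/8
  (14-79/8)²=1089/64
  (3-79/8)²=3025/64
  (2-79/8)²=3969/64
  (20-79/8)²=6561/64
  (19-79/8)²=5329/64
  (10-79/8)²=1/64
  (4-79/8)²=2209/64
  (7-79/8)²=529/64
Σ(x-μ)² = 2839/8
σ² = (2839/8)/8 = 2839/64

σ = √(2839/64) ≈ 6.6603


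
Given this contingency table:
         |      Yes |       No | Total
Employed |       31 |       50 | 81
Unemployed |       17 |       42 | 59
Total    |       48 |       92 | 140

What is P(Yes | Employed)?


P(Yes | Employed) = 31/(31+50) = 31/81

P(Yes|Employed) = 31/81 ≈ 38.27%


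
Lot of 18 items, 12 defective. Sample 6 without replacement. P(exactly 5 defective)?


Hypergeometric: C(12,5)×C(6,1)/C(18,6)
= 792×6/18564 = 396/1547

P(X=5) = 396/1547 ≈ 25.60%


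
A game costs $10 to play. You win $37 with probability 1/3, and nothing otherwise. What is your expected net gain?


E[gain] = (37-10)×1/3 + (-10)×2/3
= 9 - 20/3 = 7/3

Expected net gain = $7/3 ≈ $2.33


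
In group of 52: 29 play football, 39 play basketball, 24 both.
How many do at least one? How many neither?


|A∪B| = 29+39-24 = 44
Neither = 52-44 = 8

At least one: 44; Neither: 8


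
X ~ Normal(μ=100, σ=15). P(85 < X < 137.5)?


z₁=(85-100)/15=-1.0, z₂=(137.5-100)/15=2.5
P = Φ(2.5) - Φ(-1.0) = 0.993790 - 0.158655 = 0.835135 ≈ 0.8351

P(85 < X < 137.5) ≈ 0.8351


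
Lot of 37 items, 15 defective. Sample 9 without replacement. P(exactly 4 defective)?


Hypergeometric: C(15,4)×C(22,5)/C(37,9)
= 1365×26334/124403620 = 326781/1130942

P(X=4) = 326781/1130942 ≈ 28.89%


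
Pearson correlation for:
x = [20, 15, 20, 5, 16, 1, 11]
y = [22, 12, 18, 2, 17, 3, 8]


n=7, Σx=88, Σy=82, Σxy=1353, Σx²=1428, Σy²=1318
r = (7×1353 - 88×82)/√((7×1428 - 88²)(7×1318 - 82²))
= 2255/√(2252×2502) = 2255/√5634504 ≈ 2255/2373.7110 ≈ 0.9500

r ≈ 0.9500


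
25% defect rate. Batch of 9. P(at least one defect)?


P(all good) = (3/4)^9 = 19683/262144
P(≥1 defect) = 242461/262144

P = 242461/262144 ≈ 92.49%


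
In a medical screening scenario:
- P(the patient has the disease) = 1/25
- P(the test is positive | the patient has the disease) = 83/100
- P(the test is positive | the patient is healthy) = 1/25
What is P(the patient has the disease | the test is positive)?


Using Bayes' theorem:
P(A|B) = P(B|A)·P(A) / P(B)

P(the test is positive) = 83/100 × 1/25 + 1/25 × 24/25
= 83/2500 + 24/625 = 179/2500

P(the patient has the disease|the test is positive) = (83/2500) / (179/2500) = 83/179

P(the patient has the disease|the test is positive) = 83/179 ≈ 46.37%


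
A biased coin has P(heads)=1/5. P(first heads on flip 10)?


Geometric: P(X=10) = (1-p)^(k-1)×p = (4/5)^9×1/5 = 262144/9765625

P(X=10) = 262144/9765625 ≈ 2.68%


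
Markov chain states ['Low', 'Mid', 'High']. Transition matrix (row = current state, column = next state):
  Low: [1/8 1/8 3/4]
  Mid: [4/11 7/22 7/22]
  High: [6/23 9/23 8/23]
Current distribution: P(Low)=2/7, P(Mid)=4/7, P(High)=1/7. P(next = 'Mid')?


P(next=Mid) = Σᵢ P(now=i)×P(i→Mid)
= 2/7×1/8 + 4/7×7/22 + 1/7×9/23
= 1/28 + 2/11 + 9/161 = 1937/7084

P = 1937/7084 ≈ 0.2734


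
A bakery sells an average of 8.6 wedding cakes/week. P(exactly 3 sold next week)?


Poisson(λ=8.6): P(X=3) = e^(-λ)×λ^k/k!
= e^(-8.6) × 8.6^3 / 3!
≈ 0.0001841057937 × 636.056 / 6 ≈ 0.019517

P(X=3) ≈ 0.019517 ≈ 1.95%


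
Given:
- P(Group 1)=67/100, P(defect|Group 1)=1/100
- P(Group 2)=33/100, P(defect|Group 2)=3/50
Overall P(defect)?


P(B) = Σ P(B|Aᵢ)×P(Aᵢ)
  1/100×67/100 = 67/10000
  3/50×33/100 = 99/5000
Sum = 53/2000

P(defect) = 53/2000 ≈ 2.65%


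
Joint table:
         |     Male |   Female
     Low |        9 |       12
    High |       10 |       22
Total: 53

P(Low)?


P(Low) = (9+12)/53 = 21/53

P(Low) = 21/53 ≈ 39.62%


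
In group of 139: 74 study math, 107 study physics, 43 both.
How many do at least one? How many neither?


|A∪B| = 74+107-43 = 138
Neither = 139-138 = 1

At least one: 138; Neither: 1


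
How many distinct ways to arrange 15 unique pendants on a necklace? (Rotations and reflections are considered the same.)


Free circular arrangements: rotations and reflections both identified.
(n-1)!/2 = 14!/2 = 87178291200/2 = 43589145600

43589145600


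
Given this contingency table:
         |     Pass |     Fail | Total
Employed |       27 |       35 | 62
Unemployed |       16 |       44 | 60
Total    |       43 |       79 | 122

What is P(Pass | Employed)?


P(Pass | Employed) = 27/(27+35) = 27/62

P(Pass|Employed) = 27/62 ≈ 43.55%


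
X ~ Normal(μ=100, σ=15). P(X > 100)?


z = (100-100)/15 = 0.0
P(X > 100) = 1 - P(Z ≤ 0.0) = 1 - 0.5000 = 0.5000

P(X > 100) ≈ 0.5000


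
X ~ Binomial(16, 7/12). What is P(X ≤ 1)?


P(X ≤ 1) = Σ P(X=i) for i=0..1
P(X=0) = 152587890625/184884258895036416
P(X=1) = 213623046875/11555266180939776
Sum = 396728515625/20542695432781824

P(X ≤ 1) = 396728515625/20542695432781824 ≈ 0.00%


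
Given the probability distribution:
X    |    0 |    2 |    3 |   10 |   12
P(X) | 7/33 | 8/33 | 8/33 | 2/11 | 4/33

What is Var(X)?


E[X] = 148/33
E[X²] = 1280/33
Var(X) = E[X²] - (E[X])² = 1280/33 - 21904/1089 = 20336/1089

Var(X) = 20336/1089 ≈ 18.6740


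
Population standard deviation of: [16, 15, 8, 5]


Mean = 44/4 = 11
  (16-11)²=25
  (15-11)²=16
  (8-11)²=9
  (5-11)²=36
Σ(x-μ)² = 86
σ² = 86/4 = 43/2

σ = √(43/2) ≈ 4.6368


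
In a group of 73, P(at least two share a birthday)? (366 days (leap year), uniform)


P(all different) = Π(366-i)/366 for i=0..72
= 0.000449
P(match) = 1 - 0.000449 = 0.999551

P ≈ 0.9996 ≈ 99.96%


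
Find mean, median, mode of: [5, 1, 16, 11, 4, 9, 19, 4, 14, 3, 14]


Sorted: [1, 3, 4, 4, 5, 9, 11, 14, 14, 16, 19]
Mean = 100/11
Median = 9
Freq: {5: 1, 1: 1, 16: 1, 11: 1, 4: 2, 9: 1, 19: 1, 14: 2, 3: 1}
Mode: [4, 14]

Mean=100/11, Median=9, Mode=[4, 14]


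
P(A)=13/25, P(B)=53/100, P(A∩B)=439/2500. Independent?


P(A)×P(B) = 689/2500
P(A∩B) = 439/2500
Not equal → NOT independent

No, not independent


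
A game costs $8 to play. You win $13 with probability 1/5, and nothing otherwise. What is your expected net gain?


E[gain] = (13-8)×1/5 + (-8)×4/5
= 1 - 32/5 = -27/5

Expected net gain = $-27/5 ≈ $-5.40


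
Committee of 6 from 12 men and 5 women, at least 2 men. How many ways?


Count by #men:
  2M,4W: C(12,2)×C(5,4)=330
  3M,3W: C(12,3)×C(5,3)=2200
  4M,2W: C(12,4)×C(5,2)=4950
  5M,1W: C(12,5)×C(5,1)=3960
  6M,0W: C(12,6)×C(5,0)=924
Total = 12364

12364


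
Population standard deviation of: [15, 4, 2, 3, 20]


Mean = 44/5
  (15-44/5)²=961/25
  (4-44/5)²=576/25
  (2-44/5)²=1156/25
  (3-44/5)²=841/25
  (20-44/5)²=3136/25
Σ(x-μ)² = 1334/5
σ² = (1334/5)/5 = 1334/25

σ = √(1334/25) ≈ 7.3048


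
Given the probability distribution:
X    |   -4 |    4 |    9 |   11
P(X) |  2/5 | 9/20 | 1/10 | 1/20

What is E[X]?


E[X] = Σ x·P(X=x)
= (-4)×(2/5) + (4)×(9/20) + (9)×(1/10) + (11)×(1/20)
= 33/20

E[X] = 33/20


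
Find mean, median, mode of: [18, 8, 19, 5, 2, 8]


Sorted: [2, 5, 8, 8, 18, 19]
Mean = 60/6 = 10
Median = 8
Freq: {18: 1, 8: 2, 19: 1, 5: 1, 2: 1}
Mode: [8]

Mean=10, Median=8, Mode=8


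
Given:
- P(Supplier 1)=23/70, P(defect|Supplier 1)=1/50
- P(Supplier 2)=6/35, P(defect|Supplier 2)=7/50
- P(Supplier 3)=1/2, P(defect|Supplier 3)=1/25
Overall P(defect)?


P(B) = Σ P(B|Aᵢ)×P(Aᵢ)
  1/50×23/70 = 23/3500
  7/50×6/35 = 3/125
  1/25×1/2 = 1/50
Sum = 177/3500

P(defect) = 177/3500 ≈ 5.06%


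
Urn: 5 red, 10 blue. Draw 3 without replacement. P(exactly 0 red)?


Hypergeometric: C(5,0)×C(10,3)/C(15,3)
= 1×120/455 = 24/91

P(X=0) = 24/91 ≈ 26.37%


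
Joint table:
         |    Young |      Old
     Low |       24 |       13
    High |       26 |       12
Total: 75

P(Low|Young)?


P(Low|Young) = 24/(24+26) = 24/50 = 12/25

P = 12/25 ≈ 48.00%


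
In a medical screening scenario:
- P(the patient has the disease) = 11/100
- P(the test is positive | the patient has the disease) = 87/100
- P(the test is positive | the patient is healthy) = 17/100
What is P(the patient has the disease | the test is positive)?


Using Bayes' theorem:
P(A|B) = P(B|A)·P(A) / P(B)

P(the test is positive) = 87/100 × 11/100 + 17/100 × 89/100
= 957/10000 + 1513/10000 = 247/1000

P(the patient has the disease|the test is positive) = (957/10000) / (247/1000) = 957/2470

P(the patient has the disease|the test is positive) = 957/2470 ≈ 38.74%


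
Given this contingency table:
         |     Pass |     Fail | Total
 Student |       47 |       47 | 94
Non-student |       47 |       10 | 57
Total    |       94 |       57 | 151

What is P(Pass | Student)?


P(Pass | Student) = 47/(47+47) = 47/94 = 1/2

P(Pass|Student) = 1/2 ≈ 50.00%


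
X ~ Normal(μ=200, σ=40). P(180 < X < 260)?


z₁=(180-200)/40=-0.5, z₂=(260-200)/40=1.5
P = Φ(1.5) - Φ(-0.5) = 0.933193 - 0.308538 = 0.624655 ≈ 0.6247

P(180 < X < 260) ≈ 0.6247


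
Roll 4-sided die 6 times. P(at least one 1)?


P(no 1)^6 = (3/4)^6 = 729/4096
P(≥1) = 1 - 729/4096 = 3367/4096

P = 3367/4096 ≈ 82.20%
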